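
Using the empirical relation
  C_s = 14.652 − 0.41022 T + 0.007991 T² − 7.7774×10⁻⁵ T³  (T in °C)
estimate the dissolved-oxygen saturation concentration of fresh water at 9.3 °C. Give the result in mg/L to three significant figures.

C_s = 14.652 − 0.41022×9.3 + 0.007991×9.3² − 7.7774×10⁻⁵×9.3³ = 11.47 mg/L.

C_s ≈ 11.5 mg/L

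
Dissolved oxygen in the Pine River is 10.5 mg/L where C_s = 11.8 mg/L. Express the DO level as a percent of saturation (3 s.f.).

89.0 % saturation

% saturation = C/C_s × 100 = 10.5/11.8 × 100 = 89.0 %.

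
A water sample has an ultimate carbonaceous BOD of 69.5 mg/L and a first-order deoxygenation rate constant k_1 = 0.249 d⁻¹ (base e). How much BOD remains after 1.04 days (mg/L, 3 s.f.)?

L ≈ 53.6 mg/L

L_t = L₀ e^(−k_1 t) = 69.5 × e^(−0.249×1.04) = 69.5 × 0.7719 = 53.64 mg/L.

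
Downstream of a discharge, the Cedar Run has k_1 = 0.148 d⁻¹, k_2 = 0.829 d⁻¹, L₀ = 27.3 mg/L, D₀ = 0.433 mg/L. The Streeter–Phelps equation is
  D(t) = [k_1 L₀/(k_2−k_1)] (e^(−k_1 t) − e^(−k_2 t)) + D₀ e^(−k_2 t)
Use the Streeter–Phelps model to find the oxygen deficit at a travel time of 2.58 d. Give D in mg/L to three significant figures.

k_1 L₀/(k_2−k_1) = 0.148×27.3/(0.829−0.148) = 4.040/0.6810 = 5.933 mg/L.
e^(−k_1 t) = e^(−0.148×2.580) = 0.6826; e^(−k_2 t) = e^(−0.829×2.580) = 0.1178.
D = 5.933 × (0.6826 − 0.1178) + 0.433 × 0.1178 = 3.351 + 0.05100 = 3.402 mg/L.

D ≈ 3.40 mg/L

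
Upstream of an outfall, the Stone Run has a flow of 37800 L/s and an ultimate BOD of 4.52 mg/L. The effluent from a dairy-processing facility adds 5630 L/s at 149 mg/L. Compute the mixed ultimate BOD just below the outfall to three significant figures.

Flow-weighted mixing: C = (Q_r C_r + Q_w C_w)/(Q_r + Q_w)
= (37800×4.52 + 5630×149)/(37800 + 5630) = 1.010×10^6/43430 = 23.25 mg/L.

23.2 mg/L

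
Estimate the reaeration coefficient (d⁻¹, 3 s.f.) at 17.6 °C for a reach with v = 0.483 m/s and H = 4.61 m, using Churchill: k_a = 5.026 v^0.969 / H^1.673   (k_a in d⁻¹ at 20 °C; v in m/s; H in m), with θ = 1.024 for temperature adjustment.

k_a(20) = 5.026 × 0.483^0.969 / 4.61^1.673 = 5.026 × 0.4940 / 12.89 = 0.1926 d⁻¹.
k_a(17.6) = 0.1926 × 1.024^(17.6−20) = 0.1926 × 0.9447 = 0.1819 d⁻¹.

k_a ≈ 0.182 d⁻¹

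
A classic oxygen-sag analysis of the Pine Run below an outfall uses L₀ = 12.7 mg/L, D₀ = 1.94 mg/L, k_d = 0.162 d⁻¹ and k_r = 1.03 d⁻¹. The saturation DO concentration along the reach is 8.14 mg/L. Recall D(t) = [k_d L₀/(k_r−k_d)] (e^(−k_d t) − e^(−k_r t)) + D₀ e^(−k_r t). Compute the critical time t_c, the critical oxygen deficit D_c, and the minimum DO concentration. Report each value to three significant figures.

t_c ≈ 0.165 d; D_c ≈ 1.94 mg/L; min DO ≈ 6.20 mg/L

t_c = [1/(k_r−k_d)] ln[(k_r/k_d)(1 − D₀(k_r−k_d)/(k_d L₀))]
= [1/(1.03−0.162)] ln[(1.03/0.162)(1 − 1.94×0.8680/(0.162×12.7))]
= (1/0.8680) ln[6.358 × 0.1815] = 1.152 × ln(1.154) = 1.152 × 0.1434 = 0.1652 d.
L(t_c) = L₀ e^(−k_d t_c) = 12.7 × 0.9736 = 12.36 mg/L, and at the critical point k_r D_c = k_d L, so D_c = (0.162/1.03) × 12.36 = 1.945 mg/L.
Minimum DO = C_s − D_c = 8.14 − 1.945 = 6.195 mg/L.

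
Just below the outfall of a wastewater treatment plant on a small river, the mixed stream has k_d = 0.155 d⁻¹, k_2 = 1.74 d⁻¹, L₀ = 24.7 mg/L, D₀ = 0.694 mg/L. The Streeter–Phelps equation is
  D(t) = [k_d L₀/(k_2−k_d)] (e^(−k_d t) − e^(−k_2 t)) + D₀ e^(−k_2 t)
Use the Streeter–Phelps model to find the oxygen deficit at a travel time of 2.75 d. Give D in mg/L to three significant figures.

k_d L₀/(k_2−k_d) = 0.155×24.7/(1.74−0.155) = 3.829/1.585 = 2.415 mg/L.
e^(−k_d t) = e^(−0.155×2.750) = 0.6530; e^(−k_2 t) = e^(−1.74×2.750) = 0.008354.
D = 2.415 × (0.6530 − 0.008354) + 0.694 × 0.008354 = 1.557 + 0.005798 = 1.563 mg/L.

D ≈ 1.56 mg/L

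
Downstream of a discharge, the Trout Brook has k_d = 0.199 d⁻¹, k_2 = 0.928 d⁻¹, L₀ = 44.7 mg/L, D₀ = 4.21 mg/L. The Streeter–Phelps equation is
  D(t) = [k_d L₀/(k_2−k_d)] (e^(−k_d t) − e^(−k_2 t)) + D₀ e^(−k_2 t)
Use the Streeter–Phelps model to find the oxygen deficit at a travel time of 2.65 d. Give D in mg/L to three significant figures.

k_d L₀/(k_2−k_d) = 0.199×44.7/(0.928−0.199) = 8.895/0.7290 = 12.20 mg/L.
e^(−k_d t) = e^(−0.199×2.650) = 0.5902; e^(−k_2 t) = e^(−0.928×2.650) = 0.08550.
D = 12.20 × (0.5902 − 0.08550) + 4.21 × 0.08550 = 6.158 + 0.3600 = 6.518 mg/L.

D ≈ 6.52 mg/L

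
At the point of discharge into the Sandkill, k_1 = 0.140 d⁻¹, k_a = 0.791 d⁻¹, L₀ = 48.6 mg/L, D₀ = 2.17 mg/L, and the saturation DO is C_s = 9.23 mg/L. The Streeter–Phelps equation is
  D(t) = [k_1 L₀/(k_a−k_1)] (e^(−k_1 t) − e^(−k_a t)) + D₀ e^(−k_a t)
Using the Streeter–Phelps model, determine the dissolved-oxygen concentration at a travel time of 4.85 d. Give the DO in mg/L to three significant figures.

DO ≈ 4.11 mg/L

k_1 L₀/(k_a−k_1) = 0.140×48.6/(0.791−0.140) = 6.804/0.6510 = 10.45 mg/L.
e^(−k_1 t) = e^(−0.140×4.850) = 0.5071; e^(−k_a t) = e^(−0.791×4.850) = 0.02157.
D = 10.45 × (0.5071 − 0.02157) + 2.17 × 0.02157 = 5.075 + 0.04681 = 5.122 mg/L.
DO = C_s − D = 9.23 − 5.122 = 4.108 mg/L.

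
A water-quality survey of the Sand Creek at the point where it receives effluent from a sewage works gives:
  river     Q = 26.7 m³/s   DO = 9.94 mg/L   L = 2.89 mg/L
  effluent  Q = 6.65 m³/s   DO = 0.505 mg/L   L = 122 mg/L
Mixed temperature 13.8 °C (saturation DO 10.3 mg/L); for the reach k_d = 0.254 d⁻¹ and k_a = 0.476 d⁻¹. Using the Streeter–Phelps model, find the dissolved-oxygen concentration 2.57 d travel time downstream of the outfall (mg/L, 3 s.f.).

DO ≈ 2.74 mg/L

Mixed DO = (26.7×9.94 + 6.65×0.505)/(26.7+6.65) = 268.8/33.35 = 8.059 mg/L.
Mixed L₀ = (26.7×2.89 + 6.65×122)/(33.35) = 888.5/33.35 = 26.64 mg/L.
Initial deficit D₀ = C_s − DO₀ = 10.3 − 8.059 = 2.241 mg/L.
D(2.57) = [0.254×26.64/(0.476−0.254)](e^(−0.254×2.57) − e^(−0.476×2.57)) + 2.241 e^(−0.476×2.57)
= 30.48 × (0.5206 − 0.2943) + 2.241 × 0.2943 = 7.559 mg/L.
DO = 10.3 − 7.559 = 2.741 mg/L.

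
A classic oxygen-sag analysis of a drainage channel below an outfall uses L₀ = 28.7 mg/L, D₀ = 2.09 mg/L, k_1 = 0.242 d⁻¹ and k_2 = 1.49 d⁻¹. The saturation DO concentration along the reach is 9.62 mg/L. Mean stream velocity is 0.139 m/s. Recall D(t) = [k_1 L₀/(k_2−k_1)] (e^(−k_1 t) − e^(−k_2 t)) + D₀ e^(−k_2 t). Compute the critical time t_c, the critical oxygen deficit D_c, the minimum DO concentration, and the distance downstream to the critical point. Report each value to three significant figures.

t_c ≈ 1.08 d; D_c ≈ 3.59 mg/L; min DO ≈ 6.03 mg/L; x_c ≈ 13.0 km

t_c = [1/(k_2−k_1)] ln[(k_2/k_1)(1 − D₀(k_2−k_1)/(k_1 L₀))]
= [1/(1.49−0.242)] ln[(1.49/0.242)(1 − 2.09×1.248/(0.242×28.7))]
= (1/1.248) ln[6.157 × 0.6245] = 0.8013 × ln(3.845) = 0.8013 × 1.347 = 1.079 d.
L(t_c) = L₀ e^(−k_1 t_c) = 28.7 × 0.7702 = 22.10 mg/L, and at the critical point k_2 D_c = k_1 L, so D_c = (0.242/1.49) × 22.10 = 3.590 mg/L.
Minimum DO = C_s − D_c = 9.62 − 3.590 = 6.030 mg/L.
x_c = v t_c = 0.139 m/s × 1.079 d × 86400 s/d = 12960 m ≈ 13.0 km.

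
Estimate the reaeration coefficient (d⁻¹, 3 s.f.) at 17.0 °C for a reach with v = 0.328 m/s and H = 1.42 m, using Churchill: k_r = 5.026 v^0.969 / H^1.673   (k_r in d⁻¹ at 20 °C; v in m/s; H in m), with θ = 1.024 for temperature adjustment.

k_r ≈ 0.884 d⁻¹

k_r(20) = 5.026 × 0.328^0.969 / 1.42^1.673 = 5.026 × 0.3395 / 1.798 = 0.9491 d⁻¹.
k_r(17.0) = 0.9491 × 1.024^(17.0−20) = 0.9491 × 0.9313 = 0.8839 d⁻¹.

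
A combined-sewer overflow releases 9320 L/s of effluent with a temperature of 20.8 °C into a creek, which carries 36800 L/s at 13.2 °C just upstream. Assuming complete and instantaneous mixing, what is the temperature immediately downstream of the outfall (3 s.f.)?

Flow-weighted mixing: C = (Q_r C_r + Q_w C_w)/(Q_r + Q_w)
= (36800×13.2 + 9320×20.8)/(36800 + 9320) = 679600/46120 = 14.74 °C.

14.7 °C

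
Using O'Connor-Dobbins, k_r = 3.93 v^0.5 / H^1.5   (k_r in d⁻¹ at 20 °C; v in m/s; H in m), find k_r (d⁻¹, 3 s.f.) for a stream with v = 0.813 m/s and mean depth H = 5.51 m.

k_r = 3.93 × 0.813^0.5 / 5.51^1.5 = 3.93 × 0.9017 / 12.93 = 0.2740 d⁻¹.

k_r ≈ 0.274 d⁻¹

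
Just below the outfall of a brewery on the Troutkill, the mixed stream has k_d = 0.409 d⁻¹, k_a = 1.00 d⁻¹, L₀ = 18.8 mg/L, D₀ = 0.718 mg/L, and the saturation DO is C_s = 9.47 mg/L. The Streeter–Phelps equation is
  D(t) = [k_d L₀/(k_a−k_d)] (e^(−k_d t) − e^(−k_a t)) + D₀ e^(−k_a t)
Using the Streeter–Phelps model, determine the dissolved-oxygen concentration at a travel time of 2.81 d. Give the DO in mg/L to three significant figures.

DO ≈ 6.09 mg/L

k_d L₀/(k_a−k_d) = 0.409×18.8/(1.00−0.409) = 7.689/0.5910 = 13.01 mg/L.
e^(−k_d t) = e^(−0.409×2.810) = 0.3169; e^(−k_a t) = e^(−1.00×2.810) = 0.06020.
D = 13.01 × (0.3169 − 0.06020) + 0.718 × 0.06020 = 3.339 + 0.04323 = 3.382 mg/L.
DO = C_s − D = 9.47 − 3.382 = 6.088 mg/L.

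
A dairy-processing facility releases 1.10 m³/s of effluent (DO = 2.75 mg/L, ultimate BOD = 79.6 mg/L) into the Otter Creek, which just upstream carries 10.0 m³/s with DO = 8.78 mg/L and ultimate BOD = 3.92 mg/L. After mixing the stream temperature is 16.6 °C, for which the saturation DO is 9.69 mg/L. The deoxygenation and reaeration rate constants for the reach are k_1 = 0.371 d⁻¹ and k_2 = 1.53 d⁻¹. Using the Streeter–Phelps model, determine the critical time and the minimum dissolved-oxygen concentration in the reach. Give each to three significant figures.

t_c ≈ 0.764 d; minimum DO ≈ 7.60 mg/L

Mixed DO = (10.0×8.78 + 1.10×2.75)/(10.0+1.10) = 90.83/11.10 = 8.182 mg/L.
Mixed L₀ = (10.0×3.92 + 1.10×79.6)/(11.10) = 126.8/11.10 = 11.42 mg/L.
Initial deficit D₀ = C_s − DO₀ = 9.69 − 8.182 = 1.508 mg/L.
t_c = (1/1.159) ln[(1.53/0.371)(1 − 1.508×1.159/(0.371×11.42))] = 0.8628 × ln(2.423) = 0.7637 d.
D_c = (0.371/1.53) × 11.42 × e^(−0.371×0.7637) = 0.2425 × 11.42 × 0.7533 = 2.086 mg/L.
Minimum DO = 9.69 − 2.086 = 7.604 mg/L.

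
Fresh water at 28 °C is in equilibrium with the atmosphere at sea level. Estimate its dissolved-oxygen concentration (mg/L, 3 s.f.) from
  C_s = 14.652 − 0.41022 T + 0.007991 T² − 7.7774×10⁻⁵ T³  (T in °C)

C_s = 14.652 − 0.41022×28 + 0.007991×28² − 7.7774×10⁻⁵×28³ = 7.723 mg/L.

C_s ≈ 7.72 mg/L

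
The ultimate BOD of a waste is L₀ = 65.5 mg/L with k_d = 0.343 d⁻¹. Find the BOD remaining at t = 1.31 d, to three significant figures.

L ≈ 41.8 mg/L

L_t = L₀ e^(−k_d t) = 65.5 × e^(−0.343×1.31) = 65.5 × 0.6381 = 41.79 mg/L.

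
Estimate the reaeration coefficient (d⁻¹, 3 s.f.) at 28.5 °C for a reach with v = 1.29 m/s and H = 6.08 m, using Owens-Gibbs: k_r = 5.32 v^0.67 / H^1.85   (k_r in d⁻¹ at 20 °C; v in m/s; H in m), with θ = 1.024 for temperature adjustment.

k_r ≈ 0.274 d⁻¹

k_r(20) = 5.32 × 1.29^0.67 / 6.08^1.85 = 5.32 × 1.186 / 28.20 = 0.2238 d⁻¹.
k_r(28.5) = 0.2238 × 1.024^(28.5−20) = 0.2238 × 1.223 = 0.2737 d⁻¹.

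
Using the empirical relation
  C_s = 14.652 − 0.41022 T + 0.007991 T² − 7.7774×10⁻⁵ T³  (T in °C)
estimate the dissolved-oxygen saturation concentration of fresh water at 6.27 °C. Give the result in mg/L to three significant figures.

C_s ≈ 12.4 mg/L

C_s = 14.652 − 0.41022×6.27 + 0.007991×6.27² − 7.7774×10⁻⁵×6.27³ = 12.37 mg/L.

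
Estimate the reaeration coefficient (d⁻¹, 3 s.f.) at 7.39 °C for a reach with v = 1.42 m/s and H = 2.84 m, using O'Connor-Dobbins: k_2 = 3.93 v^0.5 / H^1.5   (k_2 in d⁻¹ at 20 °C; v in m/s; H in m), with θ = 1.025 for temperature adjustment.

k_2(20) = 3.93 × 1.42^0.5 / 2.84^1.5 = 3.93 × 1.192 / 4.786 = 0.9785 d⁻¹.
k_2(7.39) = 0.9785 × 1.025^(7.39−20) = 0.9785 × 0.7324 = 0.7167 d⁻¹.

k_2 ≈ 0.717 d⁻¹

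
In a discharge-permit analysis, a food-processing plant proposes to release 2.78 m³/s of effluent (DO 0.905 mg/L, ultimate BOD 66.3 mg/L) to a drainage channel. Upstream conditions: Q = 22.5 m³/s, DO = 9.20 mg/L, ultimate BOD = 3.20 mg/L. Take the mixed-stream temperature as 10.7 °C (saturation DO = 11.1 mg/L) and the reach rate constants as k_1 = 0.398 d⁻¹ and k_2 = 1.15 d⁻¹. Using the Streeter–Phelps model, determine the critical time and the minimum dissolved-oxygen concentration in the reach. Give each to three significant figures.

t_c ≈ 0.424 d; minimum DO ≈ 8.14 mg/L

Mixed DO = (22.5×9.20 + 2.78×0.905)/(22.5+2.78) = 209.5/25.28 = 8.288 mg/L.
Mixed L₀ = (22.5×3.20 + 2.78×66.3)/(25.28) = 256.3/25.28 = 10.14 mg/L.
Initial deficit D₀ = C_s − DO₀ = 11.1 − 8.288 = 2.812 mg/L.
t_c = (1/0.7520) ln[(1.15/0.398)(1 − 2.812×0.7520/(0.398×10.14))] = 1.330 × ln(1.375) = 0.4237 d.
D_c = (0.398/1.15) × 10.14 × e^(−0.398×0.4237) = 0.3461 × 10.14 × 0.8448 = 2.964 mg/L.
Minimum DO = 11.1 − 2.964 = 8.136 mg/L.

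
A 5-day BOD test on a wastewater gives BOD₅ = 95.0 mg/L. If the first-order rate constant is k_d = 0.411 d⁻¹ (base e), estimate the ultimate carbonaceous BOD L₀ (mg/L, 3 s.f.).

BOD₅ = L₀(1 − e^(−5k_d)) ⇒ L₀ = BOD₅ / (1 − e^(−5×0.411))
= 95.0 / (1 − 0.1281) = 95.0 / 0.8719 = 109.0 mg/L.

L₀ ≈ 109 mg/L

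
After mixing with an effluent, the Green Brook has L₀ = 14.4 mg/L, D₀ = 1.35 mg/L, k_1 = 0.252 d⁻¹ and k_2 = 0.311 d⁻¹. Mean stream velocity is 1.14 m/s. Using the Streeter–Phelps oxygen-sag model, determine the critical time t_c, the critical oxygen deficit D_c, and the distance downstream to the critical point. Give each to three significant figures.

t_c ≈ 3.19 d; D_c ≈ 5.22 mg/L; x_c ≈ 314 km

t_c = [1/(k_2−k_1)] ln[(k_2/k_1)(1 − D₀(k_2−k_1)/(k_1 L₀))]
= [1/(0.311−0.252)] ln[(0.311/0.252)(1 − 1.35×0.05900/(0.252×14.4))]
= (1/0.05900) ln[1.234 × 0.9781] = 16.95 × ln(1.207) = 16.95 × 0.1882 = 3.189 d.
D_c = (k_1/k_2) L₀ e^(−k_1 t_c) = (0.252/0.311) × 14.4 × e^(−0.252×3.189) = 0.8103 × 14.4 × 0.4477 = 5.223 mg/L.
x_c = v t_c = 1.14 m/s × 3.189 d × 86400 s/d = 314100 m ≈ 314 km.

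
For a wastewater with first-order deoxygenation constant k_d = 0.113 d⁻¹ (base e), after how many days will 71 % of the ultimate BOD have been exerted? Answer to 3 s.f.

y/L₀ = 1 − e^(−k_d t) = 0.71 ⇒ e^(−k_d t) = 0.290
t = −ln(0.290) / 0.113 = 1.238 / 0.113 = 10.95 d.

t ≈ 11.0 d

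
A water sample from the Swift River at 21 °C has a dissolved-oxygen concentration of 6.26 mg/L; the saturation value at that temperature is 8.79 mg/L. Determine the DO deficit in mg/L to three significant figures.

D = C_s − C = 8.79 − 6.26 = 2.53 mg/L.

D ≈ 2.53 mg/L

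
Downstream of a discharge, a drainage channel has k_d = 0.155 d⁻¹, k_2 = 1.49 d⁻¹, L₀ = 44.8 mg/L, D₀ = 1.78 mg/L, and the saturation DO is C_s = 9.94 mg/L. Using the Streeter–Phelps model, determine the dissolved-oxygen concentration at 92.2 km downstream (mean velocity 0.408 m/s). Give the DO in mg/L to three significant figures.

Travel time t = x/v = 92.2 km / (0.408 m/s) = 92200 m / 0.408 m/s = 226000 s = 2.616 d.
k_d L₀/(k_2−k_d) = 0.155×44.8/(1.49−0.155) = 6.944/1.335 = 5.201 mg/L.
e^(−k_d t) = e^(−0.155×2.616) = 0.6667; e^(−k_2 t) = e^(−1.49×2.616) = 0.02030.
D = 5.201 × (0.6667 − 0.02030) + 1.78 × 0.02030 = 3.362 + 0.03613 = 3.398 mg/L.
DO = C_s − D = 9.94 − 3.398 = 6.542 mg/L.

DO ≈ 6.54 mg/L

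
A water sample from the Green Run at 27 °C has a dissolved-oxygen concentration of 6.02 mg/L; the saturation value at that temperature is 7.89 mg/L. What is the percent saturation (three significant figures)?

76.3 % saturation

% saturation = C/C_s × 100 = 6.02/7.89 × 100 = 76.3 %.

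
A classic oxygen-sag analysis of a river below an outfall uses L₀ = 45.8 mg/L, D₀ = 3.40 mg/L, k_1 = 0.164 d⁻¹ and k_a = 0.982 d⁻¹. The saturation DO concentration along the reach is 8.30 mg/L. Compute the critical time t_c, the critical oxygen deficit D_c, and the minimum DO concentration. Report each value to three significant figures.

t_c ≈ 1.62 d; D_c ≈ 5.86 mg/L; min DO ≈ 2.44 mg/L

t_c = [1/(k_a−k_1)] ln[(k_a/k_1)(1 − D₀(k_a−k_1)/(k_1 L₀))]
= [1/(0.982−0.164)] ln[(0.982/0.164)(1 − 3.40×0.8180/(0.164×45.8))]
= (1/0.8180) ln[5.988 × 0.6297] = 1.222 × ln(3.771) = 1.222 × 1.327 = 1.623 d.
D_c = (k_1/k_a) L₀ e^(−k_1 t_c) = (0.164/0.982) × 45.8 × e^(−0.164×1.623) = 0.1670 × 45.8 × 0.7664 = 5.862 mg/L.
Minimum DO = C_s − D_c = 8.30 − 5.862 = 2.438 mg/L.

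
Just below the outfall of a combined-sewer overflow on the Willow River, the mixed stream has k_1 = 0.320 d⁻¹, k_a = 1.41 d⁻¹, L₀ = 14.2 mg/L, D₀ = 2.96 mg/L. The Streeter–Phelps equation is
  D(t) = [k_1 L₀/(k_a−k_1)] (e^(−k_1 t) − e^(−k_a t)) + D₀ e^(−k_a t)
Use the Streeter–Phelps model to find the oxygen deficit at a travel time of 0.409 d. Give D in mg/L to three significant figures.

D ≈ 2.98 mg/L

k_1 L₀/(k_a−k_1) = 0.320×14.2/(1.41−0.320) = 4.544/1.090 = 4.169 mg/L.
e^(−k_1 t) = e^(−0.320×0.4090) = 0.8773; e^(−k_a t) = e^(−1.41×0.4090) = 0.5618.
D = 4.169 × (0.8773 − 0.5618) + 2.96 × 0.5618 = 1.316 + 1.663 = 2.978 mg/L.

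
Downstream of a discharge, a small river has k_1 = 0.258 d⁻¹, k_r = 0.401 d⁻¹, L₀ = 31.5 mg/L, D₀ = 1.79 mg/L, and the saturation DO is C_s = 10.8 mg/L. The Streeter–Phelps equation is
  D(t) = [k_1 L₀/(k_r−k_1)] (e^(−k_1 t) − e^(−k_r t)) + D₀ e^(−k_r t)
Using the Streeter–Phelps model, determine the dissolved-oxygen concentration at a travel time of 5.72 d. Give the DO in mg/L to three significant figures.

DO ≈ 3.36 mg/L

k_1 L₀/(k_r−k_1) = 0.258×31.5/(0.401−0.258) = 8.127/0.1430 = 56.83 mg/L.
e^(−k_1 t) = e^(−0.258×5.720) = 0.2286; e^(−k_r t) = e^(−0.401×5.720) = 0.1009.
D = 56.83 × (0.2286 − 0.1009) + 1.79 × 0.1009 = 7.258 + 0.1806 = 7.439 mg/L.
DO = C_s − D = 10.8 − 7.439 = 3.361 mg/L.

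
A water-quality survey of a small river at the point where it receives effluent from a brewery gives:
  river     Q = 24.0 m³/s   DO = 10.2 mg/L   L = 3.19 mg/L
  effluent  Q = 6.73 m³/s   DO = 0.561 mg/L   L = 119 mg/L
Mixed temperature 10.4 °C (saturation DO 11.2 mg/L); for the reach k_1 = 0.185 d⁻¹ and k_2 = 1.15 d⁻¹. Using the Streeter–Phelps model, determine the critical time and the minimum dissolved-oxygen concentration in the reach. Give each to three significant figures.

t_c ≈ 1.02 d; minimum DO ≈ 7.40 mg/L

Mixed DO = (24.0×10.2 + 6.73×0.561)/(24.0+6.73) = 248.6/30.73 = 8.089 mg/L.
Mixed L₀ = (24.0×3.19 + 6.73×119)/(30.73) = 877.4/30.73 = 28.55 mg/L.
Initial deficit D₀ = C_s − DO₀ = 11.2 − 8.089 = 3.111 mg/L.
t_c = (1/0.9650) ln[(1.15/0.185)(1 − 3.111×0.9650/(0.185×28.55))] = 1.036 × ln(2.683) = 1.023 d.
D_c = (0.185/1.15) × 28.55 × e^(−0.185×1.023) = 0.1609 × 28.55 × 0.8276 = 3.801 mg/L.
Minimum DO = 11.2 − 3.801 = 7.399 mg/L.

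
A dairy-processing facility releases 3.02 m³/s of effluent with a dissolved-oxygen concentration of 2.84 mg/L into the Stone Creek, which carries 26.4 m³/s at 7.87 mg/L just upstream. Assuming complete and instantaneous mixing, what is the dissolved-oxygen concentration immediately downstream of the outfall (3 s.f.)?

7.35 mg/L

Flow-weighted mixing: C = (Q_r C_r + Q_w C_w)/(Q_r + Q_w)
= (26.4×7.87 + 3.02×2.84)/(26.4 + 3.02) = 216.3/29.42 = 7.354 mg/L.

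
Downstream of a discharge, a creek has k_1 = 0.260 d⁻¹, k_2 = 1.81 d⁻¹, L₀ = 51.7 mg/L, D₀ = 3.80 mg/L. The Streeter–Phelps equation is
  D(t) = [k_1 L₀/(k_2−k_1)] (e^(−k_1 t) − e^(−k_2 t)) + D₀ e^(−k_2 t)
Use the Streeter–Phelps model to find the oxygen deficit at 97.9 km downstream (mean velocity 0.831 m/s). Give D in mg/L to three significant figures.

Travel time t = x/v = 97.9 km / (0.831 m/s) = 97900 m / 0.831 m/s = 117800 s = 1.364 d.
k_1 L₀/(k_2−k_1) = 0.260×51.7/(1.81−0.260) = 13.44/1.550 = 8.672 mg/L.
e^(−k_1 t) = e^(−0.260×1.364) = 0.7015; e^(−k_2 t) = e^(−1.81×1.364) = 0.08475.
D = 8.672 × (0.7015 − 0.08475) + 3.80 × 0.08475 = 5.349 + 0.3221 = 5.671 mg/L.

D ≈ 5.67 mg/L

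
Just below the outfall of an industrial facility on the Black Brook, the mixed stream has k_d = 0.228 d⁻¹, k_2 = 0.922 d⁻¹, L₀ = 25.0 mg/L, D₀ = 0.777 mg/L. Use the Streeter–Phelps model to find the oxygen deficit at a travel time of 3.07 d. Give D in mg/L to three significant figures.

k_d L₀/(k_2−k_d) = 0.228×25.0/(0.922−0.228) = 5.700/0.6940 = 8.213 mg/L.
e^(−k_d t) = e^(−0.228×3.070) = 0.4966; e^(−k_2 t) = e^(−0.922×3.070) = 0.05898.
D = 8.213 × (0.4966 − 0.05898) + 0.777 × 0.05898 = 3.594 + 0.04583 = 3.640 mg/L.

D ≈ 3.64 mg/L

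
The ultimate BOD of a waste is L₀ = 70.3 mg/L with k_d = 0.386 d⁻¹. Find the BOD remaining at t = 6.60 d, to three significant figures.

L_t = L₀ e^(−k_d t) = 70.3 × e^(−0.386×6.60) = 70.3 × 0.07827 = 5.502 mg/L.

L ≈ 5.50 mg/L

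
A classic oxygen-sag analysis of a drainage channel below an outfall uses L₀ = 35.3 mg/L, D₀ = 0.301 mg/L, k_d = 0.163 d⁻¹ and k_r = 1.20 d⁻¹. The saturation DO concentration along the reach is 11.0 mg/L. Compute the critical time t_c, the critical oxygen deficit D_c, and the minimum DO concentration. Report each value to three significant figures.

With k_r/k_d = 7.362 and 1 − D₀(k_r−k_d)/(k_d L₀) = 0.9458,
t_c = ln(7.362 × 0.9458) / (1.20 − 0.163) = ln(6.963) / 1.037 = 1.941/1.037 = 1.871 d.
L(t_c) = L₀ e^(−k_d t_c) = 35.3 × 0.7371 = 26.02 mg/L, and at the critical point k_r D_c = k_d L, so D_c = (0.163/1.20) × 26.02 = 3.534 mg/L.
Minimum DO = C_s − D_c = 11.0 − 3.534 = 7.466 mg/L.

t_c ≈ 1.87 d; D_c ≈ 3.53 mg/L; min DO ≈ 7.47 mg/L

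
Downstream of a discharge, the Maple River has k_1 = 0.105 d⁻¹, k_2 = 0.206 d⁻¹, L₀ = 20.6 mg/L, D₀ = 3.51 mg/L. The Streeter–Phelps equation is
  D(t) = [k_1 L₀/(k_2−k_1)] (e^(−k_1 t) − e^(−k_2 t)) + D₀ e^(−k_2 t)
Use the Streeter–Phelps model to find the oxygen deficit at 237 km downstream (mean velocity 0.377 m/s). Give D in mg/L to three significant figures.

D ≈ 5.98 mg/L

Travel time t = x/v = 237 km / (0.377 m/s) = 237000 m / 0.377 m/s = 628600 s = 7.276 d.
k_1 L₀/(k_2−k_1) = 0.105×20.6/(0.206−0.105) = 2.163/0.1010 = 21.42 mg/L.
e^(−k_1 t) = e^(−0.105×7.276) = 0.4658; e^(−k_2 t) = e^(−0.206×7.276) = 0.2234.
D = 21.42 × (0.4658 − 0.2234) + 3.51 × 0.2234 = 5.192 + 0.7841 = 5.976 mg/L.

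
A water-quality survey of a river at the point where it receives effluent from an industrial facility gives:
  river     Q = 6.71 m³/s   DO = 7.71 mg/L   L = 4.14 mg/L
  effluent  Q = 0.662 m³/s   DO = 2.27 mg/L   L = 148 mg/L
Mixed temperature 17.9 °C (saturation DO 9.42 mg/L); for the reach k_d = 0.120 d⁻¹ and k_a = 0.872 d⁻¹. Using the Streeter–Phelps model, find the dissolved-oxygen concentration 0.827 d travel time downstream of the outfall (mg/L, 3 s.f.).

Mixed DO = (6.71×7.71 + 0.662×2.27)/(6.71+0.662) = 53.24/7.372 = 7.221 mg/L.
Mixed L₀ = (6.71×4.14 + 0.662×148)/(7.372) = 125.8/7.372 = 17.06 mg/L.
Initial deficit D₀ = C_s − DO₀ = 9.42 − 7.221 = 2.199 mg/L.
D(0.827) = [0.120×17.06/(0.872−0.120)](e^(−0.120×0.827) − e^(−0.872×0.827)) + 2.199 e^(−0.872×0.827)
= 2.722 × (0.9055 − 0.4862) + 2.199 × 0.4862 = 2.210 mg/L.
DO = 9.42 − 2.210 = 7.210 mg/L.

DO ≈ 7.21 mg/L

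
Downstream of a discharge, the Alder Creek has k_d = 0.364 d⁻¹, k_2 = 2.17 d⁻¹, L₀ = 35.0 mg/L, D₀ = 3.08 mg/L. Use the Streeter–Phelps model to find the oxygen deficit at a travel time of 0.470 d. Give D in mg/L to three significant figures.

k_d L₀/(k_2−k_d) = 0.364×35.0/(2.17−0.364) = 12.74/1.806 = 7.054 mg/L.
e^(−k_d t) = e^(−0.364×0.4700) = 0.8428; e^(−k_2 t) = e^(−2.17×0.4700) = 0.3606.
D = 7.054 × (0.8428 − 0.3606) + 3.08 × 0.3606 = 3.401 + 1.111 = 4.512 mg/L.

D ≈ 4.51 mg/L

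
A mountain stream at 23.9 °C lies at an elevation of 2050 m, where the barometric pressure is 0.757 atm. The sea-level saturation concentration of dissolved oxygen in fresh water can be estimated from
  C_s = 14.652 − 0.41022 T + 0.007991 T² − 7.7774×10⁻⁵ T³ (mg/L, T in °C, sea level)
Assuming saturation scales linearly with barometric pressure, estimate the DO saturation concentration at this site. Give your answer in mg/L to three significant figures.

At sea level: C_s = 14.652 − 0.41022×23.9 + 0.007991×23.9² − 7.7774×10⁻⁵×23.9³ = 8.351 mg/L.
Pressure correction: C_s' = 8.351 × 0.757 = 6.321 mg/L.

C_s ≈ 6.32 mg/L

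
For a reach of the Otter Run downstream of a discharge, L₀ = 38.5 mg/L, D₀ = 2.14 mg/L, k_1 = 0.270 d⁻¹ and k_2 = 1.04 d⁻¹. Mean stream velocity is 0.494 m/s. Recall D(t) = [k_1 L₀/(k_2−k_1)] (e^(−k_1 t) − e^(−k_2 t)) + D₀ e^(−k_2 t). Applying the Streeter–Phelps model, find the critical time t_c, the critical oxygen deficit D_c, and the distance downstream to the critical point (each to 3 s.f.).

t_c = [1/(k_2−k_1)] ln[(k_2/k_1)(1 − D₀(k_2−k_1)/(k_1 L₀))]
= [1/(1.04−0.270)] ln[(1.04/0.270)(1 − 2.14×0.7700/(0.270×38.5))]
= (1/0.7700) ln[3.852 × 0.8415] = 1.299 × ln(3.241) = 1.299 × 1.176 = 1.527 d.
D_c = (k_1/k_2) L₀ e^(−k_1 t_c) = (0.270/1.04) × 38.5 × e^(−0.270×1.527) = 0.2596 × 38.5 × 0.6621 = 6.618 mg/L.
x_c = v t_c = 0.494 m/s × 1.527 d × 86400 s/d = 65180 m ≈ 65.2 km.

t_c ≈ 1.53 d; D_c ≈ 6.62 mg/L; x_c ≈ 65.2 km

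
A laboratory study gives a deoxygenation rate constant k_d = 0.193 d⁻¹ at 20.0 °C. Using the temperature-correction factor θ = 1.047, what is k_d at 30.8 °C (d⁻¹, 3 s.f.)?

k_d ≈ 0.317 d⁻¹

k_d(T₂) = k_d(T₁) · θ^(T₂−T₁) = 0.193 × 1.047^(30.8−20.0)
= 0.193 × 1.047^10.8 = 0.193 × 1.642 = 0.3169 d⁻¹.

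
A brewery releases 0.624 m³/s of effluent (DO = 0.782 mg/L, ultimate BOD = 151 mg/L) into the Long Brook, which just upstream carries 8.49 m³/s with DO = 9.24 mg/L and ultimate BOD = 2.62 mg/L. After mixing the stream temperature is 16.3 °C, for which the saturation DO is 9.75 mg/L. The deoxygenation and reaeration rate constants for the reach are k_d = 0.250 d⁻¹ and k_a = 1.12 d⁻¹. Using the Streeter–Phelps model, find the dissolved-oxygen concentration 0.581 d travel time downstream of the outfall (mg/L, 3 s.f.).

DO ≈ 7.92 mg/L

Mixed DO = (8.49×9.24 + 0.624×0.782)/(8.49+0.624) = 78.94/9.114 = 8.661 mg/L.
Mixed L₀ = (8.49×2.62 + 0.624×151)/(9.114) = 116.5/9.114 = 12.78 mg/L.
Initial deficit D₀ = C_s − DO₀ = 9.75 − 8.661 = 1.089 mg/L.
D(0.581) = [0.250×12.78/(1.12−0.250)](e^(−0.250×0.581) − e^(−1.12×0.581)) + 1.089 e^(−1.12×0.581)
= 3.672 × (0.8648 − 0.5217) + 1.089 × 0.5217 = 1.828 mg/L.
DO = 9.75 − 1.828 = 7.922 mg/L.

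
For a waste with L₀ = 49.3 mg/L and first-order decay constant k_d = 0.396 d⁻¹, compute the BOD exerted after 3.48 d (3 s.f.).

y_t = L₀(1 − e^(−k_d t)) = 49.3 × (1 − e^(−0.396×3.48))
= 49.3 × (1 − 0.2521) = 49.3 × 0.7479 = 36.87 mg/L.

y ≈ 36.9 mg/L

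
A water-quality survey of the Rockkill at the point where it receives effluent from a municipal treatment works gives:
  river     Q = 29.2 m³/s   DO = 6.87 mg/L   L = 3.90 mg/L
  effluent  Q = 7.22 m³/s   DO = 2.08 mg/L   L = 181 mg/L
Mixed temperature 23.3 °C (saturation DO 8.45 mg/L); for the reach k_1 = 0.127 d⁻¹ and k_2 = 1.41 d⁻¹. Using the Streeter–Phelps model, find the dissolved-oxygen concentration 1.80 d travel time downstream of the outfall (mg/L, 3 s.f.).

DO ≈ 5.48 mg/L

Mixed DO = (29.2×6.87 + 7.22×2.08)/(29.2+7.22) = 215.6/36.42 = 5.920 mg/L.
Mixed L₀ = (29.2×3.90 + 7.22×181)/(36.42) = 1421/36.42 = 39.01 mg/L.
Initial deficit D₀ = C_s − DO₀ = 8.45 − 5.920 = 2.530 mg/L.
D(1.80) = [0.127×39.01/(1.41−0.127)](e^(−0.127×1.80) − e^(−1.41×1.80)) + 2.530 e^(−1.41×1.80)
= 3.861 × (0.7956 − 0.07902) + 2.530 × 0.07902 = 2.967 mg/L.
DO = 8.45 − 2.967 = 5.483 mg/L.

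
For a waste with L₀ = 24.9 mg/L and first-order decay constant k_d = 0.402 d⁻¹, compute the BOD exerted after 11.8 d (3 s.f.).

y_t = L₀(1 − e^(−k_d t)) = 24.9 × (1 − e^(−0.402×11.8))
= 24.9 × (1 − 0.008707) = 24.9 × 0.9913 = 24.68 mg/L.

y ≈ 24.7 mg/L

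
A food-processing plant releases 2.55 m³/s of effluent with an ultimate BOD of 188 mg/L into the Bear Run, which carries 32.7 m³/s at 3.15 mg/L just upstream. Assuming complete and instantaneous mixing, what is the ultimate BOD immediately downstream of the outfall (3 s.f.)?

16.5 mg/L

Flow-weighted mixing: C = (Q_r C_r + Q_w C_w)/(Q_r + Q_w)
= (32.7×3.15 + 2.55×188)/(32.7 + 2.55) = 582.4/35.25 = 16.52 mg/L.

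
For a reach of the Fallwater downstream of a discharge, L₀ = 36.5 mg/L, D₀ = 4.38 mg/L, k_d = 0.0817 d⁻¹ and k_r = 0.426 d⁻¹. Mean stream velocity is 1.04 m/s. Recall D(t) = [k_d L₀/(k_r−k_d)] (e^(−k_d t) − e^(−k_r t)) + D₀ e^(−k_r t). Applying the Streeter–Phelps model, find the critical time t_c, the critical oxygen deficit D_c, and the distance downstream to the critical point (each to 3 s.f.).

With k_r/k_d = 5.214 and 1 − D₀(k_r−k_d)/(k_d L₀) = 0.4943,
t_c = ln(5.214 × 0.4943) / (0.426 − 0.0817) = ln(2.577) / 0.3443 = 0.9468/0.3443 = 2.750 d.
D_c = (k_d/k_r) L₀ e^(−k_d t_c) = (0.0817/0.426) × 36.5 × e^(−0.0817×2.750) = 0.1918 × 36.5 × 0.7988 = 5.592 mg/L.
x_c = v t_c = 1.04 m/s × 2.750 d × 86400 s/d = 247100 m ≈ 247 km.

t_c ≈ 2.75 d; D_c ≈ 5.59 mg/L; x_c ≈ 247 km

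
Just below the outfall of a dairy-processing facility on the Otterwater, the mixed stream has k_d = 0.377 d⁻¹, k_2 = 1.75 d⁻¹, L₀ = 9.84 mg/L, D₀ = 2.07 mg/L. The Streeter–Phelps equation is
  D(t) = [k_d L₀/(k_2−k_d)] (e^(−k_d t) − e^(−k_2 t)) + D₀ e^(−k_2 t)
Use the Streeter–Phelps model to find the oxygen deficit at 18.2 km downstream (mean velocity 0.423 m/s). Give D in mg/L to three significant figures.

D ≈ 1.98 mg/L

Travel time t = x/v = 18.2 km / (0.423 m/s) = 18200 m / 0.423 m/s = 43030 s = 0.4980 d.
k_d L₀/(k_2−k_d) = 0.377×9.84/(1.75−0.377) = 3.710/1.373 = 2.702 mg/L.
e^(−k_d t) = e^(−0.377×0.4980) = 0.8288; e^(−k_2 t) = e^(−1.75×0.4980) = 0.4183.
D = 2.702 × (0.8288 − 0.4183) + 2.07 × 0.4183 = 1.109 + 0.8660 = 1.975 mg/L.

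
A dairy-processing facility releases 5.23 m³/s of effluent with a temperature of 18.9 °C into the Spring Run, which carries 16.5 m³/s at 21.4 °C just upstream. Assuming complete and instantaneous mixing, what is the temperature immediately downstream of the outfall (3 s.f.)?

Flow-weighted mixing: C = (Q_r C_r + Q_w C_w)/(Q_r + Q_w)
= (16.5×21.4 + 5.23×18.9)/(16.5 + 5.23) = 451.9/21.73 = 20.80 °C.

20.8 °C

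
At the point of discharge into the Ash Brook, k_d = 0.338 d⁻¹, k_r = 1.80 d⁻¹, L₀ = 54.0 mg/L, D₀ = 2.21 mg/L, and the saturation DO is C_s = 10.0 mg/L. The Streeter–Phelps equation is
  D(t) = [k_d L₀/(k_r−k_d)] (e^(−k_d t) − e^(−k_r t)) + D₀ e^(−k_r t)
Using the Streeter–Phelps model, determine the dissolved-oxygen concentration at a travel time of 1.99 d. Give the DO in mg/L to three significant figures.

DO ≈ 3.91 mg/L

k_d L₀/(k_r−k_d) = 0.338×54.0/(1.80−0.338) = 18.25/1.462 = 12.48 mg/L.
e^(−k_d t) = e^(−0.338×1.990) = 0.5104; e^(−k_r t) = e^(−1.80×1.990) = 0.02782.
D = 12.48 × (0.5104 − 0.02782) + 2.21 × 0.02782 = 6.024 + 0.06148 = 6.086 mg/L.
DO = C_s − D = 10.0 − 6.086 = 3.914 mg/L.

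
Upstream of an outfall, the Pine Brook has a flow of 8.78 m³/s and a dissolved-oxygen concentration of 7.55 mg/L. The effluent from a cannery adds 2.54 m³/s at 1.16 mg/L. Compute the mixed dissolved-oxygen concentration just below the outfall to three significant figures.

Flow-weighted mixing: C = (Q_r C_r + Q_w C_w)/(Q_r + Q_w)
= (8.78×7.55 + 2.54×1.16)/(8.78 + 2.54) = 69.24/11.32 = 6.116 mg/L.

6.12 mg/L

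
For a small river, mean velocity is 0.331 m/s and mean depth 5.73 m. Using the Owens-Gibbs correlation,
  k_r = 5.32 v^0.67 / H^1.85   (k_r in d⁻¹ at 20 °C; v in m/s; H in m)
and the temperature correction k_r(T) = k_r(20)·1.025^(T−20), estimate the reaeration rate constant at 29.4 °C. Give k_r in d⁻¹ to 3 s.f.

k_r ≈ 0.127 d⁻¹

k_r(20) = 5.32 × 0.331^0.67 / 5.73^1.85 = 5.32 × 0.4767 / 25.27 = 0.1004 d⁻¹.
k_r(29.4) = 0.1004 × 1.025^(29.4−20) = 0.1004 × 1.261 = 0.1266 d⁻¹.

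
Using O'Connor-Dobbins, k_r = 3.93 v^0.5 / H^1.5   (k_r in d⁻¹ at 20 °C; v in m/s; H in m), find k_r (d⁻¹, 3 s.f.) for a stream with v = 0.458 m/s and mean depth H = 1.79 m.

k_r ≈ 1.11 d⁻¹

k_r = 3.93 × 0.458^0.5 / 1.79^1.5 = 3.93 × 0.6768 / 2.395 = 1.111 d⁻¹.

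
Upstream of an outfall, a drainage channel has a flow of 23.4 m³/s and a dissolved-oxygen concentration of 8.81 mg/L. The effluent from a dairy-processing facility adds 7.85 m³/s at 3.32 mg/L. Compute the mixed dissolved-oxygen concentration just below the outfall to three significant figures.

7.43 mg/L

Flow-weighted mixing: C = (Q_r C_r + Q_w C_w)/(Q_r + Q_w)
= (23.4×8.81 + 7.85×3.32)/(23.4 + 7.85) = 232.2/31.25 = 7.431 mg/L.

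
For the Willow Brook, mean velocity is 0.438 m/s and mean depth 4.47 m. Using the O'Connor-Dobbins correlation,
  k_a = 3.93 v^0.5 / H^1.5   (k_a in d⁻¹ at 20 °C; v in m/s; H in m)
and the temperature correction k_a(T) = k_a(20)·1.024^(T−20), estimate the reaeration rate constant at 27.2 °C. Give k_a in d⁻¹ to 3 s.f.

k_a ≈ 0.326 d⁻¹

k_a(20) = 3.93 × 0.438^0.5 / 4.47^1.5 = 3.93 × 0.6618 / 9.451 = 0.2752 d⁻¹.
k_a(27.2) = 0.2752 × 1.024^(27.2−20) = 0.2752 × 1.186 = 0.3265 d⁻¹.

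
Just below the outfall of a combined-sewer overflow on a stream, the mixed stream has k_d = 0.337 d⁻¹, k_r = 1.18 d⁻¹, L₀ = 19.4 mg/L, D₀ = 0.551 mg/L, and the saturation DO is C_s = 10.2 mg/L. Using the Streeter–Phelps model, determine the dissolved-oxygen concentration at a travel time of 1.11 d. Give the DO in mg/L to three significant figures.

k_d L₀/(k_r−k_d) = 0.337×19.4/(1.18−0.337) = 6.538/0.8430 = 7.755 mg/L.
e^(−k_d t) = e^(−0.337×1.110) = 0.6879; e^(−k_r t) = e^(−1.18×1.110) = 0.2699.
D = 7.755 × (0.6879 − 0.2699) + 0.551 × 0.2699 = 3.242 + 0.1487 = 3.391 mg/L.
DO = C_s − D = 10.2 − 3.391 = 6.809 mg/L.

DO ≈ 6.81 mg/L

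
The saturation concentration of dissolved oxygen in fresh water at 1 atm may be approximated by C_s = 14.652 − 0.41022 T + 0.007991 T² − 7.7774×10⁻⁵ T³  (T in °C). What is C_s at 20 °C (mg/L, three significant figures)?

C_s = 14.652 − 0.41022×20 + 0.007991×20² − 7.7774×10⁻⁵×20³ = 9.022 mg/L.

C_s ≈ 9.02 mg/L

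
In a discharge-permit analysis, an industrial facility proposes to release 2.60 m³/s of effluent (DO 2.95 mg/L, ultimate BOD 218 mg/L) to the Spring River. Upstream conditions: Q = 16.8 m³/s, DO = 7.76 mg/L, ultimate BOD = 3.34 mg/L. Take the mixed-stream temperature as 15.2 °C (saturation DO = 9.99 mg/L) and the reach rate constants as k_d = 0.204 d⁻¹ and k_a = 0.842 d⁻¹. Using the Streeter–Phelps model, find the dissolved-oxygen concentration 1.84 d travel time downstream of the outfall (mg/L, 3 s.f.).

Mixed DO = (16.8×7.76 + 2.60×2.95)/(16.8+2.60) = 138.0/19.40 = 7.115 mg/L.
Mixed L₀ = (16.8×3.34 + 2.60×218)/(19.40) = 622.9/19.40 = 32.11 mg/L.
Initial deficit D₀ = C_s − DO₀ = 9.99 − 7.115 = 2.875 mg/L.
D(1.84) = [0.204×32.11/(0.842−0.204)](e^(−0.204×1.84) − e^(−0.842×1.84)) + 2.875 e^(−0.842×1.84)
= 10.27 × (0.6870 − 0.2124) + 2.875 × 0.2124 = 5.484 mg/L.
DO = 9.99 − 5.484 = 4.506 mg/L.

DO ≈ 4.51 mg/L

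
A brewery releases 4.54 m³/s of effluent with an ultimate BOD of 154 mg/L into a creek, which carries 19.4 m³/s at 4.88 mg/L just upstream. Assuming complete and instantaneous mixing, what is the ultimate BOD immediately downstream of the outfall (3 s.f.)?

33.2 mg/L

Flow-weighted mixing: C = (Q_r C_r + Q_w C_w)/(Q_r + Q_w)
= (19.4×4.88 + 4.54×154)/(19.4 + 4.54) = 793.8/23.94 = 33.16 mg/L.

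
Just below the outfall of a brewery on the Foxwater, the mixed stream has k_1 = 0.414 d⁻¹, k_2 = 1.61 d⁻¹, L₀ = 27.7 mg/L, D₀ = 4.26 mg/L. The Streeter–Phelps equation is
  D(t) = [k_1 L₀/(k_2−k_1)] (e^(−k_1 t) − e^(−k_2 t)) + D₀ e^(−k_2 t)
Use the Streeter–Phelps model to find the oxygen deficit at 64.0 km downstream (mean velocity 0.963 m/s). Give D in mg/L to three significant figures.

Travel time t = x/v = 64.0 km / (0.963 m/s) = 64000 m / 0.963 m/s = 66460 s = 0.7692 d.
k_1 L₀/(k_2−k_1) = 0.414×27.7/(1.61−0.414) = 11.47/1.196 = 9.588 mg/L.
e^(−k_1 t) = e^(−0.414×0.7692) = 0.7273; e^(−k_2 t) = e^(−1.61×0.7692) = 0.2898.
D = 9.588 × (0.7273 − 0.2898) + 4.26 × 0.2898 = 4.194 + 1.235 = 5.429 mg/L.

D ≈ 5.43 mg/L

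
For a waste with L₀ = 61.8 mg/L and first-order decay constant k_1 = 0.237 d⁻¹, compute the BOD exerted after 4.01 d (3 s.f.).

y_t = L₀(1 − e^(−k_1 t)) = 61.8 × (1 − e^(−0.237×4.01))
= 61.8 × (1 − 0.3866) = 61.8 × 0.6134 = 37.91 mg/L.

y ≈ 37.9 mg/L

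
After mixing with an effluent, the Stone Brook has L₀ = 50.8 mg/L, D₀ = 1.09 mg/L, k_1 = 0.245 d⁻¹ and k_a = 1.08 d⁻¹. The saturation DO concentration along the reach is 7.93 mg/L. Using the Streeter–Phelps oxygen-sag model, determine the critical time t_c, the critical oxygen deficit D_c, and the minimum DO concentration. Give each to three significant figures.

t_c = [1/(k_a−k_1)] ln[(k_a/k_1)(1 − D₀(k_a−k_1)/(k_1 L₀))]
= [1/(1.08−0.245)] ln[(1.08/0.245)(1 − 1.09×0.8350/(0.245×50.8))]
= (1/0.8350) ln[4.408 × 0.9269] = 1.198 × ln(4.086) = 1.198 × 1.408 = 1.686 d.
L(t_c) = L₀ e^(−k_1 t_c) = 50.8 × 0.6617 = 33.61 mg/L, and at the critical point k_a D_c = k_1 L, so D_c = (0.245/1.08) × 33.61 = 7.625 mg/L.
Minimum DO = C_s − D_c = 7.93 − 7.625 = 0.3048 mg/L.

t_c ≈ 1.69 d; D_c ≈ 7.63 mg/L; min DO ≈ 0.305 mg/L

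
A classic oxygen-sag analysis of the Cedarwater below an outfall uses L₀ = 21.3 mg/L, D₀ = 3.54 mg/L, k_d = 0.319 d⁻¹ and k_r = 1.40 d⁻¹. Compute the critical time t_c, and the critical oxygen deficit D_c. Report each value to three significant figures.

At the critical point dD/dt = 0, so k_d L₀ e^(−k_d t) = k_r D. Substituting D(t) from the Streeter–Phelps equation and solving for t gives
t_c = ln[(k_r/k_d)(1 − D₀(k_r−k_d)/(k_d L₀))] / (k_r−k_d).
Here k_r−k_d = 1.081 d⁻¹ and 1 − D₀(k_r−k_d)/(k_d L₀) = 1 − 3.54×1.081/(0.319×21.3) = 0.4368, so
t_c = ln(4.389 × 0.4368) / 1.081 = 0.6508 / 1.081 = 0.6020 d.
L(t_c) = L₀ e^(−k_d t_c) = 21.3 × 0.8253 = 17.58 mg/L, and at the critical point k_r D_c = k_d L, so D_c = (0.319/1.40) × 17.58 = 4.005 mg/L.

t_c ≈ 0.602 d; D_c ≈ 4.01 mg/L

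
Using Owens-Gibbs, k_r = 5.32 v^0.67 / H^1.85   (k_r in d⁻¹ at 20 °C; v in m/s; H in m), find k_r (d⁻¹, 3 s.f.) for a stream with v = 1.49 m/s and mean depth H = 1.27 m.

k_r = 5.32 × 1.49^0.67 / 1.27^1.85 = 5.32 × 1.306 / 1.556 = 4.466 d⁻¹.

k_r ≈ 4.47 d⁻¹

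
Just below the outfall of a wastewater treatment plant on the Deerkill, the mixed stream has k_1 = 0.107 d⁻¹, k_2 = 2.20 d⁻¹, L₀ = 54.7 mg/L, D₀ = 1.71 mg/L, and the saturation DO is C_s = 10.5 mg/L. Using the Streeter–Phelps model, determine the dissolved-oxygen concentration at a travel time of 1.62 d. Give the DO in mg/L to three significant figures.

k_1 L₀/(k_2−k_1) = 0.107×54.7/(2.20−0.107) = 5.853/2.093 = 2.796 mg/L.
e^(−k_1 t) = e^(−0.107×1.620) = 0.8409; e^(−k_2 t) = e^(−2.20×1.620) = 0.02833.
D = 2.796 × (0.8409 − 0.02833) + 1.71 × 0.02833 = 2.272 + 0.04844 = 2.321 mg/L.
DO = C_s − D = 10.5 − 2.321 = 8.179 mg/L.

DO ≈ 8.18 mg/L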